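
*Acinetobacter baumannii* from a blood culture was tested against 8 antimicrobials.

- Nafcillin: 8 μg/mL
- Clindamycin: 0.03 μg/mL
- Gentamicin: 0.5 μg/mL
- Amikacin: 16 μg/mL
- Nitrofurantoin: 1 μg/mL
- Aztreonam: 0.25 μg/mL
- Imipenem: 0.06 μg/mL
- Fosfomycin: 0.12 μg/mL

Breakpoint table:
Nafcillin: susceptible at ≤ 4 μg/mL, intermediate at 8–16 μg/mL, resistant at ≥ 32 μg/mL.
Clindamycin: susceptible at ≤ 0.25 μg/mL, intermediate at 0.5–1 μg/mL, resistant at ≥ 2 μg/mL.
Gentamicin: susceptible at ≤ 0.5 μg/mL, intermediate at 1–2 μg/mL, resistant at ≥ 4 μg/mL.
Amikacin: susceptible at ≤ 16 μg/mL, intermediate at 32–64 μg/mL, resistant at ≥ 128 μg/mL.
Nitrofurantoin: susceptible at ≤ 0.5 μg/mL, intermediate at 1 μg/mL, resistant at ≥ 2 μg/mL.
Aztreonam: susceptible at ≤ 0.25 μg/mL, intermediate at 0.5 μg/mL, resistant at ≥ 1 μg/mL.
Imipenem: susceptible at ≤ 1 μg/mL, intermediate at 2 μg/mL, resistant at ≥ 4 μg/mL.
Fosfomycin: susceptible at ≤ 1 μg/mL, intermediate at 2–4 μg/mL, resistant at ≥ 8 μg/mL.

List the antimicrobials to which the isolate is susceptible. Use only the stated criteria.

clindamycin, gentamicin, amikacin, aztreonam, imipenem, fosfomycin

Nafcillin: 8 μg/mL is in 8–16 μg/mL — intermediate
Clindamycin 0.03 μg/mL: ≤ 0.25 μg/mL → Susceptible
Gentamicin 0.5 μg/mL: ≤ 0.5 μg/mL → Susceptible
Amikacin: 16 μg/mL is ≤ 16 μg/mL → susceptible
Nitrofurantoin 1 μg/mL: = 1 μg/mL — I
Aztreonam 0.25 μg/mL: ≤ 0.25 μg/mL — susceptible
Imipenem (0.06 μg/mL) ≤ 1 μg/mL → S
Fosfomycin (0.12 μg/mL) ≤ 1 μg/mL ⇒ susceptible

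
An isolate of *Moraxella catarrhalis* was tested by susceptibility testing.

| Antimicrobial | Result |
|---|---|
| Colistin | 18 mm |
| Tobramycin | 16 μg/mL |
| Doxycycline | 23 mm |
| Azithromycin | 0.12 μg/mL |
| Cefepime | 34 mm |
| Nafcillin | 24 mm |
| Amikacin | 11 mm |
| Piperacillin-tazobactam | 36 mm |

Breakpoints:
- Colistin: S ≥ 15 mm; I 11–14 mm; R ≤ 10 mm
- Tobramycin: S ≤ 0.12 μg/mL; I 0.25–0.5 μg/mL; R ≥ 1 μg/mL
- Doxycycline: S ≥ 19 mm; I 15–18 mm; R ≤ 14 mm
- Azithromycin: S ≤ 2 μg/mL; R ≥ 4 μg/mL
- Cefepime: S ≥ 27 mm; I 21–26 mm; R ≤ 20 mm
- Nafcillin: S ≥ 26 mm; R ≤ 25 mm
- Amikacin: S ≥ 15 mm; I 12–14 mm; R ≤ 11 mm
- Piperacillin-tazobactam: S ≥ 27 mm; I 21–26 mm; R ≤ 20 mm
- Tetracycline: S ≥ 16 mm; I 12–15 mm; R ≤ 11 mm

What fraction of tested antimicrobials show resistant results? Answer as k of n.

3 of 8

Colistin (18 mm) ≥ 15 mm → S
Tobramycin 16 μg/mL: ≥ 1 μg/mL ⇒ Resistant
Doxycycline: 23 mm is ≥ 19 mm → S
Azithromycin (0.12 μg/mL) ≤ 2 μg/mL → susceptible
Cefepime (34 mm) ≥ 27 mm ⇒ susceptible
Nafcillin (24 mm) ≤ 25 mm ⇒ R
Amikacin: 11 mm is ≤ 11 mm — Resistant
Piperacillin-tazobactam: 36 mm is ≥ 27 mm — Susceptible
Resistant: 3/8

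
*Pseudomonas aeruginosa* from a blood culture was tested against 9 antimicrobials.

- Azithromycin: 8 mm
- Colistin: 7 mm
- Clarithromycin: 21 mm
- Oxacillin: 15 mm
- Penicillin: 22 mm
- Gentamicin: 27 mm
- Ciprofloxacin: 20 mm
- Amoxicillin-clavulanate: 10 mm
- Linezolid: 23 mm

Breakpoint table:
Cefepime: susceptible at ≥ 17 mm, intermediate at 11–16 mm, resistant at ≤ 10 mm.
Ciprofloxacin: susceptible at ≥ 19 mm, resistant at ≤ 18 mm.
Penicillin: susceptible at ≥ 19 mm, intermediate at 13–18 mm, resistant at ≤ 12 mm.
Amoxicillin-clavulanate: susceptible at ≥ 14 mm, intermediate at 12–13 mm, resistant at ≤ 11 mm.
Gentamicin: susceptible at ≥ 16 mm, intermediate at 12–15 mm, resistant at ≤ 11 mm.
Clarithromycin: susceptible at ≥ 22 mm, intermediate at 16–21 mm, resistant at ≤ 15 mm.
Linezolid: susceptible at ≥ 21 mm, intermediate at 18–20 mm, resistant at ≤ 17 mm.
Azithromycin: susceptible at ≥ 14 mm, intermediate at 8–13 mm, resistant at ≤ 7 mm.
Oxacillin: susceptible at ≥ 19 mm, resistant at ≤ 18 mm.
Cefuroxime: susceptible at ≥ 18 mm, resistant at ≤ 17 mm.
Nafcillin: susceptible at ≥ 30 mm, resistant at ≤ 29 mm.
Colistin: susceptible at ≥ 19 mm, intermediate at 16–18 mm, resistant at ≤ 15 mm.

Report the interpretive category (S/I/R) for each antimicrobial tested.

Azithromycin: 8 mm is in 8–13 mm — Intermediate
Colistin 7 mm: ≤ 15 mm ⇒ Resistant
Clarithromycin: 21 mm is in 16–21 mm → intermediate
Oxacillin: 15 mm is ≤ 18 mm ⇒ Resistant
Penicillin: 22 mm is ≥ 19 mm — susceptible
Gentamicin 27 mm: ≥ 16 mm — S
Ciprofloxacin: 20 mm is ≥ 19 mm — S
Amoxicillin-clavulanate (10 mm) ≤ 11 mm → Resistant
Linezolid 23 mm: ≥ 21 mm ⇒ susceptible

I, R, I, R, S, S, S, R, S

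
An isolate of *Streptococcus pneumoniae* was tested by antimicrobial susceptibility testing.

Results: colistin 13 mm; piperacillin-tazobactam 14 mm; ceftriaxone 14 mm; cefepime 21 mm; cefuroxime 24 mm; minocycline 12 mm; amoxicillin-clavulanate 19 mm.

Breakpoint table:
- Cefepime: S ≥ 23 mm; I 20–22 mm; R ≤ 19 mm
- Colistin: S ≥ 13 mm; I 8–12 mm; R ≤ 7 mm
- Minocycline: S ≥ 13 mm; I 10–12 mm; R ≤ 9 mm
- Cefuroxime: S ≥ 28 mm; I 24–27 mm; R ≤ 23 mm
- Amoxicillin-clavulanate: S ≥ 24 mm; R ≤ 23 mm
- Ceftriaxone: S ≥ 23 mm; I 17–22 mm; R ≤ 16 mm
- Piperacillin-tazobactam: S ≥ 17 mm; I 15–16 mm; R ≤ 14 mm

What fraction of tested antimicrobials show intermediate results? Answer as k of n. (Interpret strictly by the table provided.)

3 of 7

Colistin (13 mm) ≥ 13 mm — Susceptible
Piperacillin-tazobactam (14 mm) ≤ 14 mm — Resistant
Ceftriaxone: 14 mm is ≤ 16 mm ⇒ resistant
Cefepime (21 mm) in 20–22 mm — Intermediate
Cefuroxime: 24 mm is in 24–27 mm — intermediate
Minocycline 12 mm: in 10–12 mm → I
Amoxicillin-clavulanate 19 mm: ≤ 23 mm ⇒ R
Intermediate: 3/7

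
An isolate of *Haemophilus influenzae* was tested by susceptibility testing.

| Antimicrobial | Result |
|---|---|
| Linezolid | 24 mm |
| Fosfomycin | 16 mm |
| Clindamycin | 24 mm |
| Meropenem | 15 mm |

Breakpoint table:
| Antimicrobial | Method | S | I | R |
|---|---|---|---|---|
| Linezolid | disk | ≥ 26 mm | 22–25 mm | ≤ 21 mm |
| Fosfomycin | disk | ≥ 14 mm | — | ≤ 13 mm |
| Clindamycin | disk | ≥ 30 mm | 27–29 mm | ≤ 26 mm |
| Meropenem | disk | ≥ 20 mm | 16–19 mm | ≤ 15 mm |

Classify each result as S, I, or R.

Linezolid 24 mm: in 22–25 mm → I
Fosfomycin 16 mm: ≥ 14 mm ⇒ S
Clindamycin: 24 mm is ≤ 26 mm — resistant
Meropenem 15 mm: ≤ 15 mm → Resistant

I, S, R, R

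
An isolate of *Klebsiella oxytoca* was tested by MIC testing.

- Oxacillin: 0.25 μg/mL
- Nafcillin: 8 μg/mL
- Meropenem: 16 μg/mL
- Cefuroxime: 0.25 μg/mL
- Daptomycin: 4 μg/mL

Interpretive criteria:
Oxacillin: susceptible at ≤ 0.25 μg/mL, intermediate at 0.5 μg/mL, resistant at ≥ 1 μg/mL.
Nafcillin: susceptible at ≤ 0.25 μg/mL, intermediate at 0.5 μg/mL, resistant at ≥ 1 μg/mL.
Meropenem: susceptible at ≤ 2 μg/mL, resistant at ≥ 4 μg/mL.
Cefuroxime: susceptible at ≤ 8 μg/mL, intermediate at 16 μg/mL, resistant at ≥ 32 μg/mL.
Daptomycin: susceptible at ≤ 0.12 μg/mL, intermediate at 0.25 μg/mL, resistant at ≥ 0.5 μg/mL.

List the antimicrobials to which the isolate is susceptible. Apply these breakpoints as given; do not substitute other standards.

oxacillin, cefuroxime

Oxacillin (0.25 μg/mL) ≤ 0.25 μg/mL → S
Nafcillin: 8 μg/mL is ≥ 1 μg/mL — resistant
Meropenem 16 μg/mL: ≥ 4 μg/mL — resistant
Cefuroxime: 0.25 μg/mL is ≤ 8 μg/mL ⇒ susceptible
Daptomycin: 4 μg/mL is ≥ 0.5 μg/mL → R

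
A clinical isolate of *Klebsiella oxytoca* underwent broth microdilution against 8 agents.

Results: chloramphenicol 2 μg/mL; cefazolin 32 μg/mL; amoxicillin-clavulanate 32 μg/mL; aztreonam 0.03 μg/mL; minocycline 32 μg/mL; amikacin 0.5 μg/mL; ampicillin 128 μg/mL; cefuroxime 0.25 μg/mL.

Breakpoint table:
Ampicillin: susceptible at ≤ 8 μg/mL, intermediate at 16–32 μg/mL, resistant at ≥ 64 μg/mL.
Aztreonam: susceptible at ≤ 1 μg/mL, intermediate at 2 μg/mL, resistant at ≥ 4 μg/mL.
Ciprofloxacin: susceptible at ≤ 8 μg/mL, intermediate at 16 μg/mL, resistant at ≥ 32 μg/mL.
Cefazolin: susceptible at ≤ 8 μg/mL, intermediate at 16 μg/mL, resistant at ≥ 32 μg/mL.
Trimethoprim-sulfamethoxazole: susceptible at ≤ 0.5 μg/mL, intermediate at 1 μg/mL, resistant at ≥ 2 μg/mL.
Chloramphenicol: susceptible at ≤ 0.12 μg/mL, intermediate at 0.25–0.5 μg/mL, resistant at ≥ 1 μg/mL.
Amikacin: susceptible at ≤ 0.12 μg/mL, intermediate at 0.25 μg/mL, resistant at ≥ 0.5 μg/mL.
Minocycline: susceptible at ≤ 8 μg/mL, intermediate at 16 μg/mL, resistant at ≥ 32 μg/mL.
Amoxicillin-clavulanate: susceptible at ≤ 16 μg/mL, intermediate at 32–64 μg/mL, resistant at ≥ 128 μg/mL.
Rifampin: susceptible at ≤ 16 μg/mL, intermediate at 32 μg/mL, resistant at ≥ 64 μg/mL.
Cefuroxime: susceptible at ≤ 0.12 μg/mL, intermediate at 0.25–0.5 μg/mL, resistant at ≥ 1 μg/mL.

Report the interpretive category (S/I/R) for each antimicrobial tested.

R, R, I, S, R, R, R, I

Chloramphenicol 2 μg/mL: ≥ 1 μg/mL → resistant
Cefazolin (32 μg/mL) ≥ 32 μg/mL → R
Amoxicillin-clavulanate: 32 μg/mL is in 32–64 μg/mL → Intermediate
Aztreonam 0.03 μg/mL: ≤ 1 μg/mL — susceptible
Minocycline 32 μg/mL: ≥ 32 μg/mL → R
Amikacin: 0.5 μg/mL is ≥ 0.5 μg/mL → R
Ampicillin 128 μg/mL: ≥ 64 μg/mL → R
Cefuroxime 0.25 μg/mL: in 0.25–0.5 μg/mL ⇒ intermediate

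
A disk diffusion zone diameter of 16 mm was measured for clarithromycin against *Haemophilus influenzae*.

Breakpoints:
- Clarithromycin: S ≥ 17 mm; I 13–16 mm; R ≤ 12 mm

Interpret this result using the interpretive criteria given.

Clarithromycin 16 mm: in 13–16 mm ⇒ I

Intermediate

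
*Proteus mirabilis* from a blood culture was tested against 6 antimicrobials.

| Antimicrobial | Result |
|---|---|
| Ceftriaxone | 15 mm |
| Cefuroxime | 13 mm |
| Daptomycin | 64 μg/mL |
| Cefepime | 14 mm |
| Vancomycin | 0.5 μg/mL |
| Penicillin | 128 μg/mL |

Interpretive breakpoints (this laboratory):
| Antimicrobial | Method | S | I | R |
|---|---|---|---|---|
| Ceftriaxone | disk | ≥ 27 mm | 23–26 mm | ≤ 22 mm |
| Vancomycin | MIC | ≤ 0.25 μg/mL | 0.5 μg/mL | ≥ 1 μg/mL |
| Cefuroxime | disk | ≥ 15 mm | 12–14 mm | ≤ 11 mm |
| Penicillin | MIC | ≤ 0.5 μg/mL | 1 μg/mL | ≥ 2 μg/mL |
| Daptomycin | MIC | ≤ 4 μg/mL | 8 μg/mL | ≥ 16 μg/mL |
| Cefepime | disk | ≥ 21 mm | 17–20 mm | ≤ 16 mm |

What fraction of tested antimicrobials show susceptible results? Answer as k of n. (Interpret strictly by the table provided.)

Ceftriaxone: 15 mm is ≤ 22 mm ⇒ Resistant
Cefuroxime: 13 mm is in 12–14 mm → Intermediate
Daptomycin 64 μg/mL: ≥ 16 μg/mL → R
Cefepime: 14 mm is ≤ 16 mm — Resistant
Vancomycin 0.5 μg/mL: = 0.5 μg/mL → Intermediate
Penicillin 128 μg/mL: ≥ 2 μg/mL ⇒ R
Susceptible: 0/6

0 of 6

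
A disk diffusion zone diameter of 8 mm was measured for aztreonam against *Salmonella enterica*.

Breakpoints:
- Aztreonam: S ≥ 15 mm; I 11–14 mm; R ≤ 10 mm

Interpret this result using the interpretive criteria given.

Aztreonam: 8 mm is ≤ 10 mm — resistant

Resistant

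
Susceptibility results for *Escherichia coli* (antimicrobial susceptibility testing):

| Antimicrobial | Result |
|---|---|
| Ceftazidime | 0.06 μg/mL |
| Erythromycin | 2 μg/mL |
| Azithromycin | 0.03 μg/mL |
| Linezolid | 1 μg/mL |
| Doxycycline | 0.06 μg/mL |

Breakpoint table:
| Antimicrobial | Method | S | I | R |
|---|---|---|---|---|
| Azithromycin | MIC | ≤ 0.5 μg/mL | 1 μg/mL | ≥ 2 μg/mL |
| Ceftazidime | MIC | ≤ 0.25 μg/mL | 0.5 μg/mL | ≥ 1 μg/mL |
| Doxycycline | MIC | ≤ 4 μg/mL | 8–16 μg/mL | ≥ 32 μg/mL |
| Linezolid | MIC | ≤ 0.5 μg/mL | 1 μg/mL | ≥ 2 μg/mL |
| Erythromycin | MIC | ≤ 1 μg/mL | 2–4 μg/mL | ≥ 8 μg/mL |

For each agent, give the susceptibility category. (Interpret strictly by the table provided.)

S, I, S, I, S

Ceftazidime (0.06 μg/mL) ≤ 0.25 μg/mL — susceptible
Erythromycin (2 μg/mL) in 2–4 μg/mL — intermediate
Azithromycin: 0.03 μg/mL is ≤ 0.5 μg/mL ⇒ susceptible
Linezolid 1 μg/mL: = 1 μg/mL → I
Doxycycline (0.06 μg/mL) ≤ 4 μg/mL → Susceptible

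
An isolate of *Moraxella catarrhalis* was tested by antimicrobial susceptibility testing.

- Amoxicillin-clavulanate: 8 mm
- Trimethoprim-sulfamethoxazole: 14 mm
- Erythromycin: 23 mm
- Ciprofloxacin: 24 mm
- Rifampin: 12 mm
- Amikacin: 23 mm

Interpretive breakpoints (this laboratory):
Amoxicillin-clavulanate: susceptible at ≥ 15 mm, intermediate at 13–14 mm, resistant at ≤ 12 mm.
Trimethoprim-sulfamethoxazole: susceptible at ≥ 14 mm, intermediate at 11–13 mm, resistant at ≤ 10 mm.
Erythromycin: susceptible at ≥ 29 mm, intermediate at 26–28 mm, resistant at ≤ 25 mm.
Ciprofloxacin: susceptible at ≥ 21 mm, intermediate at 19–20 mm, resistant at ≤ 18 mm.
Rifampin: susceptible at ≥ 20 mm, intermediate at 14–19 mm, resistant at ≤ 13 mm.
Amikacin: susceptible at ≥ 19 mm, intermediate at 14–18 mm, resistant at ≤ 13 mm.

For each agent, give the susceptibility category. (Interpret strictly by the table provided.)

Amoxicillin-clavulanate: 8 mm is ≤ 12 mm — resistant
Trimethoprim-sulfamethoxazole 14 mm: ≥ 14 mm ⇒ S
Erythromycin (23 mm) ≤ 25 mm — R
Ciprofloxacin: 24 mm is ≥ 21 mm — Susceptible
Rifampin 12 mm: ≤ 13 mm ⇒ resistant
Amikacin: 23 mm is ≥ 19 mm → Susceptible

R, S, R, S, R, S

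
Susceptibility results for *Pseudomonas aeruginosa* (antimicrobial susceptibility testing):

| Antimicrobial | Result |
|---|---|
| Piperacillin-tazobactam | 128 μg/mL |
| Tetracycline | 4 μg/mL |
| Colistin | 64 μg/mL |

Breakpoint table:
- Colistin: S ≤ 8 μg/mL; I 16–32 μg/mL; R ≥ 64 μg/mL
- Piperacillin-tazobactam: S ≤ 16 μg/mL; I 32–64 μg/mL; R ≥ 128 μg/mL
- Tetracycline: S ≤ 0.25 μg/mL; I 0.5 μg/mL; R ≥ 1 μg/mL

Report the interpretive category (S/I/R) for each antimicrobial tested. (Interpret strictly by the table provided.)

R, R, R

Piperacillin-tazobactam (128 μg/mL) ≥ 128 μg/mL — resistant
Tetracycline (4 μg/mL) ≥ 1 μg/mL — resistant
Colistin: 64 μg/mL is ≥ 64 μg/mL ⇒ resistant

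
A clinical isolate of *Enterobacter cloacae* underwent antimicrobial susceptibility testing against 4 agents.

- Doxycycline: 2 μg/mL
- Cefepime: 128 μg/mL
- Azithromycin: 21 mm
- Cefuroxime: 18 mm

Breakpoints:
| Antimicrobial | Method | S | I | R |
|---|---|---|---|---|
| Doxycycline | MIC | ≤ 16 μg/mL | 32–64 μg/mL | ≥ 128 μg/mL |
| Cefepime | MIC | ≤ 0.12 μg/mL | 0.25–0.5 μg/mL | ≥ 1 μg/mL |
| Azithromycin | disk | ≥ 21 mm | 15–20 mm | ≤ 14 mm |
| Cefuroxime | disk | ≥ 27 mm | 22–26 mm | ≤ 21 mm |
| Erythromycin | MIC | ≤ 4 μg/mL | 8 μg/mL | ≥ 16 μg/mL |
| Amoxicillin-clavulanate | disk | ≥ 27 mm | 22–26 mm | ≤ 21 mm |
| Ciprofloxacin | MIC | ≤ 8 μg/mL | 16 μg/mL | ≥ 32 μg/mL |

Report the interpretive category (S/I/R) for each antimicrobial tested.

Doxycycline 2 μg/mL: ≤ 16 μg/mL — Susceptible
Cefepime 128 μg/mL: ≥ 1 μg/mL — resistant
Azithromycin (21 mm) ≥ 21 mm — Susceptible
Cefuroxime: 18 mm is ≤ 21 mm ⇒ Resistant

S, R, S, R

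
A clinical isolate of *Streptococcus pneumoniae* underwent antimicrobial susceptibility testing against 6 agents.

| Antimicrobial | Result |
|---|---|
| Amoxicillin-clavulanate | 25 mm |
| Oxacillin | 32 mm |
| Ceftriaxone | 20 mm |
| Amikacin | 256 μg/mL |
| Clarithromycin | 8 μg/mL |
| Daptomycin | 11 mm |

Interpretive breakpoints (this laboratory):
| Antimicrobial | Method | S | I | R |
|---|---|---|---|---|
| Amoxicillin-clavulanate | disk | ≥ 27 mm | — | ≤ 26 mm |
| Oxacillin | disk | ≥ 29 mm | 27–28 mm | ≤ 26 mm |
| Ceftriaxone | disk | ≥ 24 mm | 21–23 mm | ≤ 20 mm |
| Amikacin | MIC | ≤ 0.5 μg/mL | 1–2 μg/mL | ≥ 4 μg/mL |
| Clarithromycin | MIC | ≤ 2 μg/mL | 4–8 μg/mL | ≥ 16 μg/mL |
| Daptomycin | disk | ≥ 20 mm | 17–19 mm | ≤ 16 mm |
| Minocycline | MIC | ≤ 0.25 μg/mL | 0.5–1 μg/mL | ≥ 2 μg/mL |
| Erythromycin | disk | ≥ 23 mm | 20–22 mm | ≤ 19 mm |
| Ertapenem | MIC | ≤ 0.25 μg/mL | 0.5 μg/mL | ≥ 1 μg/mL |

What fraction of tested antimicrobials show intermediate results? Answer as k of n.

Amoxicillin-clavulanate: 25 mm is ≤ 26 mm → R
Oxacillin 32 mm: ≥ 29 mm ⇒ susceptible
Ceftriaxone 20 mm: ≤ 20 mm ⇒ R
Amikacin (256 μg/mL) ≥ 4 μg/mL → Resistant
Clarithromycin (8 μg/mL) in 4–8 μg/mL → I
Daptomycin: 11 mm is ≤ 16 mm → resistant
Intermediate: 1/6

1 of 6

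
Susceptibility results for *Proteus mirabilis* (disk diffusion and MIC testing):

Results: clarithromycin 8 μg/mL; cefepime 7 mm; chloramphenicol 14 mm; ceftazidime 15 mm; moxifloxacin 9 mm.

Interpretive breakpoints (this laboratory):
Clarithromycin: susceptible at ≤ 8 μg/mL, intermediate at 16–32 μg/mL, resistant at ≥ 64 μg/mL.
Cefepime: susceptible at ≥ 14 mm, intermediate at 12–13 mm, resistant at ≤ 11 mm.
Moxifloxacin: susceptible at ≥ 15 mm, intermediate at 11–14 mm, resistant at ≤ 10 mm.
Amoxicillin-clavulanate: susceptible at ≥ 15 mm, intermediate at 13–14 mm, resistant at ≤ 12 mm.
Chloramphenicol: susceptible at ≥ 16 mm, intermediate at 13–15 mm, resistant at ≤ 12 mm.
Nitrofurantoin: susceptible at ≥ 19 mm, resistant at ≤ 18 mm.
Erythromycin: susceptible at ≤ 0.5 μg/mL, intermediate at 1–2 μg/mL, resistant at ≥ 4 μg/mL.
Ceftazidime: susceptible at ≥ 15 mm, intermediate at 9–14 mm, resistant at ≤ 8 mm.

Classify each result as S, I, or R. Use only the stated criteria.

S, R, I, S, R

Clarithromycin: 8 μg/mL is ≤ 8 μg/mL → S
Cefepime (7 mm) ≤ 11 mm → R
Chloramphenicol 14 mm: in 13–15 mm → I
Ceftazidime: 15 mm is ≥ 15 mm ⇒ S
Moxifloxacin (9 mm) ≤ 10 mm → R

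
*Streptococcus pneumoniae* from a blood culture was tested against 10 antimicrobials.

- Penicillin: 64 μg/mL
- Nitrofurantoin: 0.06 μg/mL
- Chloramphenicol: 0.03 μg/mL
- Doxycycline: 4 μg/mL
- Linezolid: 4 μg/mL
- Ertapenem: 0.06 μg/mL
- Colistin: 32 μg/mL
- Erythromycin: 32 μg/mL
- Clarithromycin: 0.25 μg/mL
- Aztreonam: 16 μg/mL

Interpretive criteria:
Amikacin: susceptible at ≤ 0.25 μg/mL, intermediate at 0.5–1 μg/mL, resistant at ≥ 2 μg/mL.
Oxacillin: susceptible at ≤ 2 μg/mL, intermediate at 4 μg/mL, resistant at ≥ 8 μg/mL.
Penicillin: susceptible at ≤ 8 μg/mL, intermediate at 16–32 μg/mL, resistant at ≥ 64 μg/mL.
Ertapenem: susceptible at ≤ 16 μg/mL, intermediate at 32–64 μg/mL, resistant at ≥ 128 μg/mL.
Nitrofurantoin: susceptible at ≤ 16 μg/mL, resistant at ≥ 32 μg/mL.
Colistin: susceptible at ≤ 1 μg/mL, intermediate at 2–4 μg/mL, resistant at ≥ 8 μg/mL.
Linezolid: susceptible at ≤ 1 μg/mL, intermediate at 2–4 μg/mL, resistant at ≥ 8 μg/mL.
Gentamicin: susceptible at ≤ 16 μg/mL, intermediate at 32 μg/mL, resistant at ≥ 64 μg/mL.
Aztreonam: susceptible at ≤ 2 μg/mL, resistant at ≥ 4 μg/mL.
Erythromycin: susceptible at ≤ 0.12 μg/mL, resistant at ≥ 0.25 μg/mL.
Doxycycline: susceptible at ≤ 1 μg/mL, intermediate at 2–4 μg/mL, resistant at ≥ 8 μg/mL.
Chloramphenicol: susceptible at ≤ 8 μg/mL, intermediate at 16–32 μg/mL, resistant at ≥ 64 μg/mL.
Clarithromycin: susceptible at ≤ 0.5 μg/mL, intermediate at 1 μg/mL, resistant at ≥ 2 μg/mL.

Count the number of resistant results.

4

Penicillin 64 μg/mL: ≥ 64 μg/mL → R
Nitrofurantoin 0.06 μg/mL: ≤ 16 μg/mL → Susceptible
Chloramphenicol (0.03 μg/mL) ≤ 8 μg/mL ⇒ S
Doxycycline (4 μg/mL) in 2–4 μg/mL → intermediate
Linezolid (4 μg/mL) in 2–4 μg/mL — intermediate
Ertapenem (0.06 μg/mL) ≤ 16 μg/mL ⇒ susceptible
Colistin: 32 μg/mL is ≥ 8 μg/mL — Resistant
Erythromycin: 32 μg/mL is ≥ 0.25 μg/mL ⇒ resistant
Clarithromycin: 0.25 μg/mL is ≤ 0.5 μg/mL → Susceptible
Aztreonam 16 μg/mL: ≥ 4 μg/mL → R
Resistant: 4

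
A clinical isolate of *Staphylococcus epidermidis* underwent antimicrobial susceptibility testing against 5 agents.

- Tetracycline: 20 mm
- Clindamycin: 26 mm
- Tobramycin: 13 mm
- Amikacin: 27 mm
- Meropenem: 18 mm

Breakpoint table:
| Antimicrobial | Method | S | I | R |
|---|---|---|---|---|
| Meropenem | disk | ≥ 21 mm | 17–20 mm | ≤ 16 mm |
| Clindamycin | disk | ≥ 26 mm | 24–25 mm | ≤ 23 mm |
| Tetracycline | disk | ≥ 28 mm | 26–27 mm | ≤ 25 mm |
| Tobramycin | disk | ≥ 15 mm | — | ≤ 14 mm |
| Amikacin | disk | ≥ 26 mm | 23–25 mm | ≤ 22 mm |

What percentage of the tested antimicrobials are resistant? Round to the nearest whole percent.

Tetracycline: 20 mm is ≤ 25 mm ⇒ resistant
Clindamycin 26 mm: ≥ 26 mm ⇒ susceptible
Tobramycin 13 mm: ≤ 14 mm — resistant
Amikacin: 27 mm is ≥ 26 mm → Susceptible
Meropenem 18 mm: in 17–20 mm — Intermediate
Resistant: 2/5

40%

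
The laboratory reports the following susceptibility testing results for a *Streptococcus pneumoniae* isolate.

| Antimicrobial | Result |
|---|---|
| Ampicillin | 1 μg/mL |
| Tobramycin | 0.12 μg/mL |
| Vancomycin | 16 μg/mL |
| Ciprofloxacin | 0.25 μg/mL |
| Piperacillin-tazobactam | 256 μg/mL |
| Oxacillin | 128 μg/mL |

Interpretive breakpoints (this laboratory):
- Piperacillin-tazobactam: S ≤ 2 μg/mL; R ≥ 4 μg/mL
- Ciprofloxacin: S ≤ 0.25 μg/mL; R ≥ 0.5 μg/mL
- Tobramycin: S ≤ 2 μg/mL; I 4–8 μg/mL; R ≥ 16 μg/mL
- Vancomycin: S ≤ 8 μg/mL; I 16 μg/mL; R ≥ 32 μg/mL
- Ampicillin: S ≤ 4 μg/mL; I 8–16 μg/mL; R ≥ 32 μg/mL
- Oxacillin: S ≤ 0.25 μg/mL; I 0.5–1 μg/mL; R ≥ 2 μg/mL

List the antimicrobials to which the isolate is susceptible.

Ampicillin (1 μg/mL) ≤ 4 μg/mL — susceptible
Tobramycin (0.12 μg/mL) ≤ 2 μg/mL — S
Vancomycin (16 μg/mL) = 16 μg/mL — Intermediate
Ciprofloxacin (0.25 μg/mL) ≤ 0.25 μg/mL ⇒ susceptible
Piperacillin-tazobactam 256 μg/mL: ≥ 4 μg/mL → resistant
Oxacillin (128 μg/mL) ≥ 2 μg/mL ⇒ R

ampicillin, tobramycin, ciprofloxacin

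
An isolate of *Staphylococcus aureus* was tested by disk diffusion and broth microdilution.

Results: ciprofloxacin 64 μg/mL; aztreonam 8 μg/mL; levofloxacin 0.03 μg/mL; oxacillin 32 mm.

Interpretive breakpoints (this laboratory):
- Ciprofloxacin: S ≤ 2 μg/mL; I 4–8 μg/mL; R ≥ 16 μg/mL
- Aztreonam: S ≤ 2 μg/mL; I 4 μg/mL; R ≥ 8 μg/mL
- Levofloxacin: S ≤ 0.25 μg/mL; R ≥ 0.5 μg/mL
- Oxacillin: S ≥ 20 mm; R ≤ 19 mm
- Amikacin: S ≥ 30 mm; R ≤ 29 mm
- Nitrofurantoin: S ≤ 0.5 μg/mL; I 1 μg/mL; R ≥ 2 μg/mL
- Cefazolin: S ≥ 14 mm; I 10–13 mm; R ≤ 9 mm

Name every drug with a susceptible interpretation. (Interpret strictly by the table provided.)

Ciprofloxacin 64 μg/mL: ≥ 16 μg/mL ⇒ resistant
Aztreonam 8 μg/mL: ≥ 8 μg/mL → resistant
Levofloxacin: 0.03 μg/mL is ≤ 0.25 μg/mL → Susceptible
Oxacillin (32 mm) ≥ 20 mm → susceptible

levofloxacin, oxacillin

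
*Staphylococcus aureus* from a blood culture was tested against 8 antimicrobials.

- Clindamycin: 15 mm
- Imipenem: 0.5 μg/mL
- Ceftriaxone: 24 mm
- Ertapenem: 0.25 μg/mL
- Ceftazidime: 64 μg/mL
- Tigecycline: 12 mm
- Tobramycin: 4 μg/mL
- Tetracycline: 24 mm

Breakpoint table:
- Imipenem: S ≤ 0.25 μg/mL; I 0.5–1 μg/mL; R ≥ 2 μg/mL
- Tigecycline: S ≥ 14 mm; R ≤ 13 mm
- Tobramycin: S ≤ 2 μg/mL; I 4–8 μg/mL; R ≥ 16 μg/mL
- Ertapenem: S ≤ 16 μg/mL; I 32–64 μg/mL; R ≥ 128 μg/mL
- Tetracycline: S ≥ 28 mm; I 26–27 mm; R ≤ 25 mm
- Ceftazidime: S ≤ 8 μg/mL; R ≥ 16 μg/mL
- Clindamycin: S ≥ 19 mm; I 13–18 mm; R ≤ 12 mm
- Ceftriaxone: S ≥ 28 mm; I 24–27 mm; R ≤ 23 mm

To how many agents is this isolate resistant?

Clindamycin 15 mm: in 13–18 mm ⇒ Intermediate
Imipenem 0.5 μg/mL: in 0.5–1 μg/mL → intermediate
Ceftriaxone: 24 mm is in 24–27 mm → intermediate
Ertapenem (0.25 μg/mL) ≤ 16 μg/mL → susceptible
Ceftazidime: 64 μg/mL is ≥ 16 μg/mL → Resistant
Tigecycline 12 mm: ≤ 13 mm — resistant
Tobramycin 4 μg/mL: in 4–8 μg/mL ⇒ intermediate
Tetracycline: 24 mm is ≤ 25 mm → R
Resistant: 3

3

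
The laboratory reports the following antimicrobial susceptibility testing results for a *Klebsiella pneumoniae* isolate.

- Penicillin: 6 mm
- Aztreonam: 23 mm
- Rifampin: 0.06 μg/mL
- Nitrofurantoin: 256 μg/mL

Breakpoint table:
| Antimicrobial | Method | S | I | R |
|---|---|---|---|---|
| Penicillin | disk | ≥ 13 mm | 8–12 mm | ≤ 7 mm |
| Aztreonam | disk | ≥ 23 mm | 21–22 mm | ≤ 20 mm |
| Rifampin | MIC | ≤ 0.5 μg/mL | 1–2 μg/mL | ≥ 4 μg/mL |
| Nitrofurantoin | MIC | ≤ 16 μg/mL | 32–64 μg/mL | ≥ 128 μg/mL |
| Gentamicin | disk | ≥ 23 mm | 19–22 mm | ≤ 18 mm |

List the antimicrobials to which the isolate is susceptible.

aztreonam, rifampin

Penicillin 6 mm: ≤ 7 mm → resistant
Aztreonam (23 mm) ≥ 23 mm — S
Rifampin (0.06 μg/mL) ≤ 0.5 μg/mL → Susceptible
Nitrofurantoin (256 μg/mL) ≥ 128 μg/mL — R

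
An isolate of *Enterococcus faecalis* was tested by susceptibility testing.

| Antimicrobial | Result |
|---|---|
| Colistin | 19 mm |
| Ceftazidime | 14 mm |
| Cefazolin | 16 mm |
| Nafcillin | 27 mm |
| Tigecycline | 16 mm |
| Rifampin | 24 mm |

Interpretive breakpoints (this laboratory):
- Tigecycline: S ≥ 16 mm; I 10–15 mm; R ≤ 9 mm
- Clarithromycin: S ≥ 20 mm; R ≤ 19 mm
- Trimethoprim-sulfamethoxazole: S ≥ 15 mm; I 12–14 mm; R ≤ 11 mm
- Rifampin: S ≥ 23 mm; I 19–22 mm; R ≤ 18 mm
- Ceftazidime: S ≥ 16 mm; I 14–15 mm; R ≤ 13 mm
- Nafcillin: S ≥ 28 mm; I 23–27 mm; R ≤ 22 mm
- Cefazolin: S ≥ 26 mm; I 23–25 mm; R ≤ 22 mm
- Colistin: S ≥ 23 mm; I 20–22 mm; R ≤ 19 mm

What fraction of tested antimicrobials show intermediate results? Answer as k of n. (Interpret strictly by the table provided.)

2 of 6

Colistin 19 mm: ≤ 19 mm — R
Ceftazidime 14 mm: in 14–15 mm ⇒ intermediate
Cefazolin (16 mm) ≤ 22 mm ⇒ Resistant
Nafcillin 27 mm: in 23–27 mm → Intermediate
Tigecycline (16 mm) ≥ 16 mm → Susceptible
Rifampin 24 mm: ≥ 23 mm ⇒ S
Intermediate: 2/6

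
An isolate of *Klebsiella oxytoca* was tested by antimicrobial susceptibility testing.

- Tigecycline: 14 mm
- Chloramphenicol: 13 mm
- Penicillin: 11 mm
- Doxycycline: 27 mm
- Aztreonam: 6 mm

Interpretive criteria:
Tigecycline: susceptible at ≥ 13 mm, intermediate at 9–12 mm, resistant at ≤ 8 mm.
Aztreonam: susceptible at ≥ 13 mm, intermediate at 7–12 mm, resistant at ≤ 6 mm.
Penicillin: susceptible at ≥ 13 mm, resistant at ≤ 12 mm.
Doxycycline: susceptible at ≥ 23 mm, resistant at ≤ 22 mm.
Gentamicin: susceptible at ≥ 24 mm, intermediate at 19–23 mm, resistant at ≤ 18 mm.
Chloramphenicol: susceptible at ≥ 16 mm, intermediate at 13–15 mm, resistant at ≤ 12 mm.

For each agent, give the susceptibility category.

S, I, R, S, R

Tigecycline 14 mm: ≥ 13 mm ⇒ susceptible
Chloramphenicol: 13 mm is in 13–15 mm → intermediate
Penicillin (11 mm) ≤ 12 mm — Resistant
Doxycycline 27 mm: ≥ 23 mm — susceptible
Aztreonam 6 mm: ≤ 6 mm — resistant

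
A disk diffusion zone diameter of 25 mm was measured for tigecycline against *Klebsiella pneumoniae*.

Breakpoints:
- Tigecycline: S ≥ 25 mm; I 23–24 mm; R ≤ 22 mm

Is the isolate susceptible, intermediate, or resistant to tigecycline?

Tigecycline (25 mm) ≥ 25 mm — S

S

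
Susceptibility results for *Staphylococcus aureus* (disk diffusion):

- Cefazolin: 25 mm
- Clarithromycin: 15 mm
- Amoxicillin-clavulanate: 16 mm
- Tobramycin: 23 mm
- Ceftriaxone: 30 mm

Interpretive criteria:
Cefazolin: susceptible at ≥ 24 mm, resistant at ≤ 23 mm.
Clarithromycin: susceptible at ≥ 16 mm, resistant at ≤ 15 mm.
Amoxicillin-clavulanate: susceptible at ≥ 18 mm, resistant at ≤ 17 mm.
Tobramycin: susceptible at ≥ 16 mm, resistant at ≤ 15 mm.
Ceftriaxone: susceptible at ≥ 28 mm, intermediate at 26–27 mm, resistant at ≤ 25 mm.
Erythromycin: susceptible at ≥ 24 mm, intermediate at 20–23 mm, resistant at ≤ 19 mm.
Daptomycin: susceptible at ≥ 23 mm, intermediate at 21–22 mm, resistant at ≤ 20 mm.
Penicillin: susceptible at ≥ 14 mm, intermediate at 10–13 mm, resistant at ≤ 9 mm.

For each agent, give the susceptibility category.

S, R, R, S, S

Cefazolin (25 mm) ≥ 24 mm ⇒ Susceptible
Clarithromycin: 15 mm is ≤ 15 mm — R
Amoxicillin-clavulanate 16 mm: ≤ 17 mm ⇒ Resistant
Tobramycin: 23 mm is ≥ 16 mm — susceptible
Ceftriaxone (30 mm) ≥ 28 mm — susceptible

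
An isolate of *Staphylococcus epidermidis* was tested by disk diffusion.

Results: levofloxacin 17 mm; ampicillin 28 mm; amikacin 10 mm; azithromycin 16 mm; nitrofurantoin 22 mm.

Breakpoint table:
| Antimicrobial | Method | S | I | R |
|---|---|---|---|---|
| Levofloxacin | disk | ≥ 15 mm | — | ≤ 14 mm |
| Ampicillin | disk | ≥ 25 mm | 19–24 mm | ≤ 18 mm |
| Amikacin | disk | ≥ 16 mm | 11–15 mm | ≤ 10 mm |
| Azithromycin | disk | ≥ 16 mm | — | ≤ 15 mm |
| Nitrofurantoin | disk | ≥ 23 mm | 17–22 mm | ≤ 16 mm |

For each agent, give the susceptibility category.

Levofloxacin (17 mm) ≥ 15 mm → susceptible
Ampicillin: 28 mm is ≥ 25 mm → S
Amikacin: 10 mm is ≤ 10 mm — R
Azithromycin 16 mm: ≥ 16 mm → Susceptible
Nitrofurantoin 22 mm: in 17–22 mm — Intermediate

S, S, R, S, I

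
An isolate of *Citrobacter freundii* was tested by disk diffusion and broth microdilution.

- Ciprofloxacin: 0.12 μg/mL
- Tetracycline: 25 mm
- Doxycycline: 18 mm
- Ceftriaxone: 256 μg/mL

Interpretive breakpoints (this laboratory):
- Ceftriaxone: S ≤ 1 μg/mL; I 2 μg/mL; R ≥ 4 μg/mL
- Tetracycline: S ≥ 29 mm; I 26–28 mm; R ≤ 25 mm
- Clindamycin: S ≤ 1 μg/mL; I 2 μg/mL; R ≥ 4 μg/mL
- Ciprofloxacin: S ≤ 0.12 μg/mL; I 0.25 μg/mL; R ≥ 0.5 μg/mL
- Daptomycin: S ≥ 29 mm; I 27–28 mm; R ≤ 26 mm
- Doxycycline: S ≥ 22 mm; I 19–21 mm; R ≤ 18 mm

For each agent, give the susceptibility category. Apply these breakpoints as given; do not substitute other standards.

S, R, R, R

Ciprofloxacin 0.12 μg/mL: ≤ 0.12 μg/mL — susceptible
Tetracycline (25 mm) ≤ 25 mm → Resistant
Doxycycline: 18 mm is ≤ 18 mm → resistant
Ceftriaxone (256 μg/mL) ≥ 4 μg/mL ⇒ Resistant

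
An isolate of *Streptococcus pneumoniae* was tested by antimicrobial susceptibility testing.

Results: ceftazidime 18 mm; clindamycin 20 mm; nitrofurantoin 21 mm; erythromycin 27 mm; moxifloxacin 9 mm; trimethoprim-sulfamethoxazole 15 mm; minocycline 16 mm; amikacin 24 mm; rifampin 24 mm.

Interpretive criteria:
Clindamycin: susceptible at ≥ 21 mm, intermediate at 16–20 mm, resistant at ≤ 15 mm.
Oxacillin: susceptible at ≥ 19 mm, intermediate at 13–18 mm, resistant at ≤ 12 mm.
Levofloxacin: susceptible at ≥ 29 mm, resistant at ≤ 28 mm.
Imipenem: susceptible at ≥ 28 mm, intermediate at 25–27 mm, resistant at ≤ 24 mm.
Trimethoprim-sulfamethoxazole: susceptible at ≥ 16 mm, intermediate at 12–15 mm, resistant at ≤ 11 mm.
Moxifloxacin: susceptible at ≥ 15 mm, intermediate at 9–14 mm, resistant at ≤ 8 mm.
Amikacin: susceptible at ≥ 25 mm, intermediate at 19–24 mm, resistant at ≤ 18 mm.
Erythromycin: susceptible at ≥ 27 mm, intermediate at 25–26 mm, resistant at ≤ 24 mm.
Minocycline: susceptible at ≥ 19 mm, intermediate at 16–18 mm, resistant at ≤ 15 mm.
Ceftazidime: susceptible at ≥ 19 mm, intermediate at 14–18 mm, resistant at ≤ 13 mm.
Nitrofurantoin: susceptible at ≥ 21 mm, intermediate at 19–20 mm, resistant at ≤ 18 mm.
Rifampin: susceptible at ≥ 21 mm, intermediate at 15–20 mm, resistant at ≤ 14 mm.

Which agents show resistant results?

Ceftazidime (18 mm) in 14–18 mm → Intermediate
Clindamycin: 20 mm is in 16–20 mm — intermediate
Nitrofurantoin 21 mm: ≥ 21 mm → susceptible
Erythromycin: 27 mm is ≥ 27 mm ⇒ Susceptible
Moxifloxacin (9 mm) in 9–14 mm → Intermediate
Trimethoprim-sulfamethoxazole (15 mm) in 12–15 mm ⇒ I
Minocycline: 16 mm is in 16–18 mm — I
Amikacin: 24 mm is in 19–24 mm ⇒ Intermediate
Rifampin (24 mm) ≥ 21 mm → S

none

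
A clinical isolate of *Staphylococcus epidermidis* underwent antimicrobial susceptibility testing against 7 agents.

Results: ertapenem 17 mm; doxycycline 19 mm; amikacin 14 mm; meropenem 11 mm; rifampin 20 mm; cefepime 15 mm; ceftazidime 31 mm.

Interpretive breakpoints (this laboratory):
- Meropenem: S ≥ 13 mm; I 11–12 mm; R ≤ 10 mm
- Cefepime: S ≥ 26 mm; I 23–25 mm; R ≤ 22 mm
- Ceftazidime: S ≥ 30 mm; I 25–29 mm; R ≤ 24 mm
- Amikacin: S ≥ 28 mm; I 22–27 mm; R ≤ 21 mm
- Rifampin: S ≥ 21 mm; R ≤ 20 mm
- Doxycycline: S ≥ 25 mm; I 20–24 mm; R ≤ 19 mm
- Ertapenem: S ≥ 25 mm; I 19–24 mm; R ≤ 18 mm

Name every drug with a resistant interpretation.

Ertapenem 17 mm: ≤ 18 mm ⇒ resistant
Doxycycline: 19 mm is ≤ 19 mm — Resistant
Amikacin: 14 mm is ≤ 21 mm — R
Meropenem 11 mm: in 11–12 mm — I
Rifampin 20 mm: ≤ 20 mm — R
Cefepime: 15 mm is ≤ 22 mm → R
Ceftazidime (31 mm) ≥ 30 mm ⇒ S

ertapenem, doxycycline, amikacin, rifampin, cefepime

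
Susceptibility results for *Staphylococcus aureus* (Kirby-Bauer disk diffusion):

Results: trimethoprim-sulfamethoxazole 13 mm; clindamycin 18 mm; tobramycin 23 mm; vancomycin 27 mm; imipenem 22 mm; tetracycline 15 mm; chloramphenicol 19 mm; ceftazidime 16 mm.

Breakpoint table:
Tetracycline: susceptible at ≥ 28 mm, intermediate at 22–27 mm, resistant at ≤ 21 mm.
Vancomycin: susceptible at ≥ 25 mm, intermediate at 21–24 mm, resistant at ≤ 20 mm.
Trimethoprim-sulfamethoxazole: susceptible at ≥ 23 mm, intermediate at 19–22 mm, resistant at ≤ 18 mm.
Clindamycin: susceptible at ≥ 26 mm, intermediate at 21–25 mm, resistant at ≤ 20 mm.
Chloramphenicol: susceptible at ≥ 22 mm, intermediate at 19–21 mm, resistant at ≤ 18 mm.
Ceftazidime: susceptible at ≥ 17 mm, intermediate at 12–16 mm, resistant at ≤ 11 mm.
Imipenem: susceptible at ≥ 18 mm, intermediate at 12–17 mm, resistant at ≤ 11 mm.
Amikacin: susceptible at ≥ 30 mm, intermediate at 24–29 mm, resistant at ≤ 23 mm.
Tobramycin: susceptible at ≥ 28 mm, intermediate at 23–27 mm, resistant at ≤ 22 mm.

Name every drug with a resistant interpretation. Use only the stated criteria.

Trimethoprim-sulfamethoxazole 13 mm: ≤ 18 mm ⇒ resistant
Clindamycin 18 mm: ≤ 20 mm ⇒ resistant
Tobramycin: 23 mm is in 23–27 mm ⇒ intermediate
Vancomycin 27 mm: ≥ 25 mm → Susceptible
Imipenem 22 mm: ≥ 18 mm ⇒ Susceptible
Tetracycline (15 mm) ≤ 21 mm → resistant
Chloramphenicol (19 mm) in 19–21 mm ⇒ Intermediate
Ceftazidime: 16 mm is in 12–16 mm → I

trimethoprim-sulfamethoxazole, clindamycin, tetracycline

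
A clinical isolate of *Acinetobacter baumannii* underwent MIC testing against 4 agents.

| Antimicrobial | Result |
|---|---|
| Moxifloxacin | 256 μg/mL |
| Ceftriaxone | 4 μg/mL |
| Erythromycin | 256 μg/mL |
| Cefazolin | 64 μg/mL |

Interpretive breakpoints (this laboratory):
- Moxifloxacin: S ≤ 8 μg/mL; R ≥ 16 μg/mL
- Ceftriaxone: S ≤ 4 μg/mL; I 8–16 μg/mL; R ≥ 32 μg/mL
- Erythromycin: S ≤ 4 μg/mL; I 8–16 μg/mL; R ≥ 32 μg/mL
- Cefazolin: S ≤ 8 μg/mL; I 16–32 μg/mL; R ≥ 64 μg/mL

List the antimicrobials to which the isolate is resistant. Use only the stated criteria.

Moxifloxacin: 256 μg/mL is ≥ 16 μg/mL → Resistant
Ceftriaxone (4 μg/mL) ≤ 4 μg/mL → susceptible
Erythromycin: 256 μg/mL is ≥ 32 μg/mL → Resistant
Cefazolin (64 μg/mL) ≥ 64 μg/mL — resistant

moxifloxacin, erythromycin, cefazolin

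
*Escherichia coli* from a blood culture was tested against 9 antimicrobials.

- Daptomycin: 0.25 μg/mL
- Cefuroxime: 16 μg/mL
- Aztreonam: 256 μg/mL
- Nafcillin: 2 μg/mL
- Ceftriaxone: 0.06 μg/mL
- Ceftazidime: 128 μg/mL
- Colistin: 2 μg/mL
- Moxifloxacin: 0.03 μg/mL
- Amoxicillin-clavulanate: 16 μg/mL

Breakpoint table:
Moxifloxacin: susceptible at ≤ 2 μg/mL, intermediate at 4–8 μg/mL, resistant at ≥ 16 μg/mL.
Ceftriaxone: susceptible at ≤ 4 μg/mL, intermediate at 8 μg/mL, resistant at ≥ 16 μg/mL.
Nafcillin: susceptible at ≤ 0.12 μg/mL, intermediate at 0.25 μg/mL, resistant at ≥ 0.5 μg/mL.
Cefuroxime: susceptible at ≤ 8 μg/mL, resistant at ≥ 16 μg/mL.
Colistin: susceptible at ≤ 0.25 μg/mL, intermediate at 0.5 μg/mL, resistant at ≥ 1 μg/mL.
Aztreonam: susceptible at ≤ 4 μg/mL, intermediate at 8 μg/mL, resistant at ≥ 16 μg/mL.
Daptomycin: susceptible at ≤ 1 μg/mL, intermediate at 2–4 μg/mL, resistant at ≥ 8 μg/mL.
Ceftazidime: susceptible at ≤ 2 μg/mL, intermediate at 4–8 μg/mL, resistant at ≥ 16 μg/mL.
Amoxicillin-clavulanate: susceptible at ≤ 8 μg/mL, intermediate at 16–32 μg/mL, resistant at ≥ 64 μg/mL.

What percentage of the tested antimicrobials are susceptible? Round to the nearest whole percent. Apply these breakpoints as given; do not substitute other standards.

33%

Daptomycin (0.25 μg/mL) ≤ 1 μg/mL ⇒ S
Cefuroxime (16 μg/mL) ≥ 16 μg/mL → R
Aztreonam (256 μg/mL) ≥ 16 μg/mL — Resistant
Nafcillin: 2 μg/mL is ≥ 0.5 μg/mL — R
Ceftriaxone: 0.06 μg/mL is ≤ 4 μg/mL → susceptible
Ceftazidime 128 μg/mL: ≥ 16 μg/mL → Resistant
Colistin (2 μg/mL) ≥ 1 μg/mL — R
Moxifloxacin 0.03 μg/mL: ≤ 2 μg/mL — S
Amoxicillin-clavulanate (16 μg/mL) in 16–32 μg/mL — I
Susceptible: 3/9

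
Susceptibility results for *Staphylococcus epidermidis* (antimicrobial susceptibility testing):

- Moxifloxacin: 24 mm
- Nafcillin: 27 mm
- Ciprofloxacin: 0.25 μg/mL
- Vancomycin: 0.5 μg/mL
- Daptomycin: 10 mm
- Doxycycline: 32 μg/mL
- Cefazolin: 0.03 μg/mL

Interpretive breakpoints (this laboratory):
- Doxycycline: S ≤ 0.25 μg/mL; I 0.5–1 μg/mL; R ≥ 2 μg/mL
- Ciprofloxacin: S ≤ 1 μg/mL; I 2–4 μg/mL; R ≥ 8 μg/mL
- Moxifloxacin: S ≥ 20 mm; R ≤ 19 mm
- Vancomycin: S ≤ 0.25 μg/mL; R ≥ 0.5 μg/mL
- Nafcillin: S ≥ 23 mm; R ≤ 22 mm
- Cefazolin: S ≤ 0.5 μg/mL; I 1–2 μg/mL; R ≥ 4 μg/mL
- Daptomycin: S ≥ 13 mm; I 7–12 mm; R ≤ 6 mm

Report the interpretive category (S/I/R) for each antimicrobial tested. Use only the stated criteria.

Moxifloxacin 24 mm: ≥ 20 mm — susceptible
Nafcillin 27 mm: ≥ 23 mm ⇒ S
Ciprofloxacin 0.25 μg/mL: ≤ 1 μg/mL ⇒ S
Vancomycin (0.5 μg/mL) ≥ 0.5 μg/mL → Resistant
Daptomycin 10 mm: in 7–12 mm — Intermediate
Doxycycline 32 μg/mL: ≥ 2 μg/mL — resistant
Cefazolin 0.03 μg/mL: ≤ 0.5 μg/mL — susceptible

S, S, S, R, I, R, S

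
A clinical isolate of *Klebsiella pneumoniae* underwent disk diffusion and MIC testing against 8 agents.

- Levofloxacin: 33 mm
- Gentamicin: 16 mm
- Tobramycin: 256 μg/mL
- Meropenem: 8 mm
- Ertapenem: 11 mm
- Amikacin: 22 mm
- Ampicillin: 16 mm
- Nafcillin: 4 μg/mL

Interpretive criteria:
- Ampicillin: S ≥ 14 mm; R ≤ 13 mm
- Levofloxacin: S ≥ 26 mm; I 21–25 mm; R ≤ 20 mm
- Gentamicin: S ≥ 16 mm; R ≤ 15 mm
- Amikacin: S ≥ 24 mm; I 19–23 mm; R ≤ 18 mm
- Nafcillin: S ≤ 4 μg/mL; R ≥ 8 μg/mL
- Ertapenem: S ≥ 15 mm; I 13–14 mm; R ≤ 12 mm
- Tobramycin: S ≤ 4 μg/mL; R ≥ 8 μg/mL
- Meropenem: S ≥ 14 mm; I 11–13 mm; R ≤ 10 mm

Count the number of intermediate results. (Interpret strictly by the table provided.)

1

Levofloxacin: 33 mm is ≥ 26 mm → Susceptible
Gentamicin: 16 mm is ≥ 16 mm → S
Tobramycin 256 μg/mL: ≥ 8 μg/mL → resistant
Meropenem (8 mm) ≤ 10 mm → resistant
Ertapenem 11 mm: ≤ 12 mm → R
Amikacin 22 mm: in 19–23 mm — Intermediate
Ampicillin (16 mm) ≥ 14 mm — Susceptible
Nafcillin 4 μg/mL: ≤ 4 μg/mL ⇒ Susceptible
Intermediate: 1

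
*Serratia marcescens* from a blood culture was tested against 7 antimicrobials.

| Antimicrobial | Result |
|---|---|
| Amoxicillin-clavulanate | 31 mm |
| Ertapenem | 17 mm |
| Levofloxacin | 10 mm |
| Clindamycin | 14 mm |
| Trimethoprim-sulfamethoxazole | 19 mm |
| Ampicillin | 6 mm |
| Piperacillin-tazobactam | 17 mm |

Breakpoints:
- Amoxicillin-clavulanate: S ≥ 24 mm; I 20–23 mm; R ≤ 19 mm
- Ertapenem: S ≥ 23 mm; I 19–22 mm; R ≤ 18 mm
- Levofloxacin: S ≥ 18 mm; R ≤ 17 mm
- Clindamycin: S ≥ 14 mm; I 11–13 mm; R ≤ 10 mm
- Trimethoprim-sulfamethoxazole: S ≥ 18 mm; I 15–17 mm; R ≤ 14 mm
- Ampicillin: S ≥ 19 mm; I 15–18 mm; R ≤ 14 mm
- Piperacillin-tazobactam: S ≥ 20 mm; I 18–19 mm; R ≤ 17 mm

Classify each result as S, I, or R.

Amoxicillin-clavulanate 31 mm: ≥ 24 mm ⇒ S
Ertapenem (17 mm) ≤ 18 mm → R
Levofloxacin 10 mm: ≤ 17 mm ⇒ Resistant
Clindamycin: 14 mm is ≥ 14 mm ⇒ S
Trimethoprim-sulfamethoxazole (19 mm) ≥ 18 mm → Susceptible
Ampicillin (6 mm) ≤ 14 mm → R
Piperacillin-tazobactam 17 mm: ≤ 17 mm — Resistant

S, R, R, S, S, R, R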